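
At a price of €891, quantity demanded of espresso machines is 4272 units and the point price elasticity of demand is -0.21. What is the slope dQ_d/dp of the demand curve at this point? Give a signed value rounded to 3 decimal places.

-1.007

Ed = (dQ_d/dp)·(p/Q_d) ⇒ dQ_d/dp = Ed·Q_d/p = (-0.21)·4272/891 = -1.00686…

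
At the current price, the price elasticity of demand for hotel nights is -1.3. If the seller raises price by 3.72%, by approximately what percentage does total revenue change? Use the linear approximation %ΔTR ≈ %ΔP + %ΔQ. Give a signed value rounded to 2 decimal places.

-1.12%

%ΔQ ≈ Ed × %ΔP = (-1.3) × (+3.72%) = -4.8360%
%ΔTR ≈ %ΔP + %ΔQ = (+3.72%) + (-4.8360%) = -1.1160%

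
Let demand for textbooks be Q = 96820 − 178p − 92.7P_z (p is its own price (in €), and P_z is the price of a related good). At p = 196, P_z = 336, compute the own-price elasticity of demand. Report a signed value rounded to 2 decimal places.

-1.13

At the given values, Q = 96820 − 178(196) − 92.7(336) = 30784.8.
∂Q/∂p = −178.
E = (-178) × (196/30784.8) = -1.1332…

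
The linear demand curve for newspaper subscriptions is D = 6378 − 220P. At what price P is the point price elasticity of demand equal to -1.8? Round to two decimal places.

18.64

Ed = −220P/(6378 − 220P). Set this equal to -1.8:
220P = 1.8·(6378 − 220P) ⇒ 220P(1 + 1.8) = 1.8·6378
P = 1.8·6378 / (220·2.8) = 18.6370…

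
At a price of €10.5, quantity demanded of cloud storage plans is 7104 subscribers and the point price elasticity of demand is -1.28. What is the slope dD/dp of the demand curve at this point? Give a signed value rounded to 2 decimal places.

-866.01

Ed = (dD/dp)·(p/D) ⇒ dD/dp = Ed·D/p = (-1.28)·7104/10.5 = -866.0114…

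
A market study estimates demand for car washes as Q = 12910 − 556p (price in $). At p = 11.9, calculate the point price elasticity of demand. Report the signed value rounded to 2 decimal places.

-1.05

dQ/dp = −556. At p = 11.9, Q = 12910 − 556(11.9) = 6293.6.
Ed = (dQ/dp)·(p/Q) = −556 × (11.9/6293.6) = -1.0512…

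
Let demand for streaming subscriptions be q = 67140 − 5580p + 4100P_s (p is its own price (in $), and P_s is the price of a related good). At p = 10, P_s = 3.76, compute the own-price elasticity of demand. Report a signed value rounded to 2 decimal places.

-2.09

At the given values, q = 67140 − 5580(10) + 4100(3.76) = 26756.
∂q/∂p = −5580.
E = (-5580) × (10/26756) = -2.0855…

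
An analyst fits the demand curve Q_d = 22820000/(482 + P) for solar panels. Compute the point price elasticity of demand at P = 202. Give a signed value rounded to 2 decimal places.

dQ_d/dP = −22820000/(482 + P)² = -48.7757. At P = 202, Q_d = 33362.6.
Ed = (dQ_d/dP)·(P/Q_d) = (-48.7757) × (202/33362.6) = -0.2953…

-0.30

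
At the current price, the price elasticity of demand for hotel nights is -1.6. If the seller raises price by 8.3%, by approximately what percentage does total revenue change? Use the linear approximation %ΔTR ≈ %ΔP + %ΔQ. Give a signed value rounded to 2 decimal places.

%ΔQ ≈ Ed × %ΔP = (-1.6) × (+8.3%) = -13.2800%
%ΔTR ≈ %ΔP + %ΔQ = (+8.3%) + (-13.2800%) = -4.9800%

-4.98%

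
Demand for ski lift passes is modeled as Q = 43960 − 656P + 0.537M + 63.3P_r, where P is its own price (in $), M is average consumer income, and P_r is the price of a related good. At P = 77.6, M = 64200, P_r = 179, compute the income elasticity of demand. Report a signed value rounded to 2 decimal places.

At the given values, Q = 43960 − 656(77.6) + 0.537(64200) + 63.3(179) = 38860.5.
∂Q/∂M = 0.537.
E = (0.537) × (64200/38860.5) = 0.8871…

0.89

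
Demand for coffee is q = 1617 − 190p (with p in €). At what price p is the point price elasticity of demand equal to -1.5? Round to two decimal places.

5.11

Ed = −190p/(1617 − 190p). Set this equal to -1.5:
190p = 1.5·(1617 − 190p) ⇒ 190p(1 + 1.5) = 1.5·1617
p = 1.5·1617 / (190·2.5) = 5.1063…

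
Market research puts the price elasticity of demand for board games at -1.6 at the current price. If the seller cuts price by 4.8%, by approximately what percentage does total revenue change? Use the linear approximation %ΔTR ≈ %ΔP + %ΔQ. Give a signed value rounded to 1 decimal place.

%ΔQ ≈ Ed × %ΔP = (-1.6) × (-4.8%) = +7.6800%
%ΔTR ≈ %ΔP + %ΔQ = (-4.8%) + (+7.6800%) = +2.8800%

+2.9%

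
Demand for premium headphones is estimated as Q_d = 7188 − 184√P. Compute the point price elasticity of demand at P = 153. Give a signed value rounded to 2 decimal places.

dQ_d/dP = −184/(2√P) = -7.43776. At P = 153, Q_d = 4912.05.
Ed = (dQ_d/dP)·(P/Q_d) = (-7.43776) × (153/4912.05) = -0.2316…

-0.23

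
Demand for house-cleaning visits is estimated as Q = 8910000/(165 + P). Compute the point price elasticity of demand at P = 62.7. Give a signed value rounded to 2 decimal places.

dQ/dP = −8910000/(165 + P)² = -171.851. At P = 62.7, Q = 39130.4.
Ed = (dQ/dP)·(P/Q) = (-171.851) × (62.7/39130.4) = -0.2753…

-0.28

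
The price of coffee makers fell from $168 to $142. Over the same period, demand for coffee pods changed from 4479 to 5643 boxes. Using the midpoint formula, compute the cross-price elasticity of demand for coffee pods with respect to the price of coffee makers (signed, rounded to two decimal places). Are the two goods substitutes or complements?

%ΔQ_{coffee pods} = (5643 − 4479)/avg = 1164/5061 = 0.229994…
%ΔP_{coffee makers} = (142 − 168)/avg = -26/155 = -0.167741…
E_cross = (1164/5061) / (-26/155) = -1.3711…
E_cross < 0 ⇒ the goods are complements.

-1.37; complements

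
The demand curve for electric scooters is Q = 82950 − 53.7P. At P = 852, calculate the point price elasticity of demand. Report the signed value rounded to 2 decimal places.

-1.23

dQ/dP = −53.7. At P = 852, Q = 82950 − 53.7(852) = 37197.6.
Ed = (dQ/dP)·(P/Q) = −53.7 × (852/37197.6) = -1.2299…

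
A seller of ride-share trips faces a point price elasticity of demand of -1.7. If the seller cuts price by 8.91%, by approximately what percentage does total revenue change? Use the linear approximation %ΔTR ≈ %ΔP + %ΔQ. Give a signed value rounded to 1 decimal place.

+6.2%

%ΔQ ≈ Ed × %ΔP = (-1.7) × (-8.91%) = +15.1470%
%ΔTR ≈ %ΔP + %ΔQ = (-8.91%) + (+15.1470%) = +6.2370%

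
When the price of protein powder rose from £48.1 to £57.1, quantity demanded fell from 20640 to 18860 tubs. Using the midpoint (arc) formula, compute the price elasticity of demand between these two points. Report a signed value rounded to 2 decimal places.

-0.53

%ΔQ = (18860 − 20640) / [(20640 + 18860)/2] = -1780/19750 = -0.090126…
%ΔP = (57.1 − 48.1) / [(48.1 + 57.1)/2] = 9/52.6 = 0.171102…
Arc Ed = %ΔQ / %ΔP = (-1780/19750) / (9/52.6) = -0.5267…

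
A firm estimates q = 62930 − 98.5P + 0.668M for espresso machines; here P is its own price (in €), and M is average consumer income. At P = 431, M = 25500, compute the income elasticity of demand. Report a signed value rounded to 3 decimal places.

At the given values, q = 62930 − 98.5(431) + 0.668(25500) = 37510.5.
∂q/∂M = 0.668.
E = (0.668) × (25500/37510.5) = 0.45411…

0.454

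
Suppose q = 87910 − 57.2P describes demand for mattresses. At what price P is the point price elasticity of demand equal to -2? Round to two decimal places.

Ed = −57.2P/(87910 − 57.2P). Set this equal to -2:
57.2P = 2·(87910 − 57.2P) ⇒ 57.2P(1 + 2) = 2·87910
P = 2·87910 / (57.2·3) = 1024.5920…

1024.59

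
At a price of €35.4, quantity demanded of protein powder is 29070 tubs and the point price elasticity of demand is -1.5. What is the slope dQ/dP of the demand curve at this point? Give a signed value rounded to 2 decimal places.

Ed = (dQ/dP)·(P/Q) ⇒ dQ/dP = Ed·Q/P = (-1.5)·29070/35.4 = -1231.7796…

-1231.78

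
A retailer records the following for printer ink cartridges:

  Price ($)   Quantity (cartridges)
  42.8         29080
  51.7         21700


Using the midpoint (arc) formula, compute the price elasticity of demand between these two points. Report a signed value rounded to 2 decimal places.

-1.54

%ΔQ = (21700 − 29080) / [(29080 + 21700)/2] = -7380/25390 = -0.290665…
%ΔP = (51.7 − 42.8) / [(42.8 + 51.7)/2] = 8.9/47.25 = 0.188359…
Arc Ed = %ΔQ / %ΔP = (-7380/25390) / (8.9/47.25) = -1.5431…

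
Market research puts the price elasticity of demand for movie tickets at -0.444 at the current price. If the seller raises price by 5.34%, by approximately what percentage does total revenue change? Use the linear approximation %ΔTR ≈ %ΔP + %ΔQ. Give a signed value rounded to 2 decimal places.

%ΔQ ≈ Ed × %ΔP = (-0.444) × (+5.34%) = -2.3710%
%ΔTR ≈ %ΔP + %ΔQ = (+5.34%) + (-2.3710%) = +2.9690%

+2.97%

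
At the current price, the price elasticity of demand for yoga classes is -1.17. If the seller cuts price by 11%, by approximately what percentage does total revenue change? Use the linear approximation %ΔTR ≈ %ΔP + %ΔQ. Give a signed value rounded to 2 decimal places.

+1.87%

%ΔQ ≈ Ed × %ΔP = (-1.17) × (-11%) = +12.8700%
%ΔTR ≈ %ΔP + %ΔQ = (-11%) + (+12.8700%) = +1.8700%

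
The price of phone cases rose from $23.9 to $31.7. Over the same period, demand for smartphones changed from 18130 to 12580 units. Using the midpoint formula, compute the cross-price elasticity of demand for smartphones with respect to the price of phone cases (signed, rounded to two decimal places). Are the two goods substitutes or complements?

-1.29; complements

%ΔQ_{smartphones} = (12580 − 18130)/avg = -5550/15355 = -0.361445…
%ΔP_{phone cases} = (31.7 − 23.9)/avg = 7.8/27.8 = 0.280575…
E_cross = (-5550/15355) / (7.8/27.8) = -1.2882…
E_cross < 0 ⇒ the goods are complements.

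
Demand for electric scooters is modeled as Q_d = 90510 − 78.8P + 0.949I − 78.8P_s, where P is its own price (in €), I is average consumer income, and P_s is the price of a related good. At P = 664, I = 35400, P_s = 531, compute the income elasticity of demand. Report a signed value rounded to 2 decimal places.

At the given values, Q_d = 90510 − 78.8(664) + 0.949(35400) − 78.8(531) = 29938.6.
∂Q_d/∂I = 0.949.
E = (0.949) × (35400/29938.6) = 1.1221…

1.12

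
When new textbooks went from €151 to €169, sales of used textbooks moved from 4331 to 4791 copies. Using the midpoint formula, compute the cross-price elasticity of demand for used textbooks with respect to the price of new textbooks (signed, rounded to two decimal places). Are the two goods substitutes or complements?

0.90; substitutes

%ΔQ_{used textbooks} = (4791 − 4331)/avg = 460/4561 = 0.100855…
%ΔP_{new textbooks} = (169 − 151)/avg = 18/160 = 0.1125
E_cross = (460/4561) / (18/160) = 0.8964…
E_cross > 0 ⇒ the goods are substitutes.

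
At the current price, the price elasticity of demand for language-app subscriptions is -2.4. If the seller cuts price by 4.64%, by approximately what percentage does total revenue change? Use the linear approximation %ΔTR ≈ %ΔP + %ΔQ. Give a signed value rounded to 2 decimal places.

+6.50%

%ΔQ ≈ Ed × %ΔP = (-2.4) × (-4.64%) = +11.1360%
%ΔTR ≈ %ΔP + %ΔQ = (-4.64%) + (+11.1360%) = +6.4960%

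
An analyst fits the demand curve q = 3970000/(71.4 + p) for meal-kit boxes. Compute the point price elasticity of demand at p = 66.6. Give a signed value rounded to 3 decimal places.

dq/dp = −3970000/(71.4 + p)² = -208.465. At p = 66.6, q = 28768.1.
Ed = (dq/dp)·(p/q) = (-208.465) × (66.6/28768.1) = -0.48260…

-0.483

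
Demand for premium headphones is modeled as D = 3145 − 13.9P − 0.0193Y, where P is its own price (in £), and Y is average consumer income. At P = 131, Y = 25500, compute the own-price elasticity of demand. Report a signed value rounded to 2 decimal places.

At the given values, D = 3145 − 13.9(131) − 0.0193(25500) = 831.95.
∂D/∂P = −13.9.
E = (-13.9) × (131/831.95) = -2.1887…

-2.19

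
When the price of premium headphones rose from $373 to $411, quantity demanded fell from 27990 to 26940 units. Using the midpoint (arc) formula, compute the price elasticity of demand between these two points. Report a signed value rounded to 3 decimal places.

-0.394

%ΔQ = (26940 − 27990) / [(27990 + 26940)/2] = -1050/27465 = -0.038230…
%ΔP = (411 − 373) / [(373 + 411)/2] = 38/392 = 0.096938…
Arc Ed = %ΔQ / %ΔP = (-1050/27465) / (38/392) = -0.39437…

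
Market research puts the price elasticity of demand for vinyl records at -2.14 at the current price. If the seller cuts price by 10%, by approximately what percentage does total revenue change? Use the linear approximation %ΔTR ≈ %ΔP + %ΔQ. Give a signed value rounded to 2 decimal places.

+11.40%

%ΔQ ≈ Ed × %ΔP = (-2.14) × (-10%) = +21.4000%
%ΔTR ≈ %ΔP + %ΔQ = (-10%) + (+21.4000%) = +11.4000%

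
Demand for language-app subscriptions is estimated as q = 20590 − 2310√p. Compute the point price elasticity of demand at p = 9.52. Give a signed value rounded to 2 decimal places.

dq/dp = −2310/(2√p) = -374.338. At p = 9.52, q = 13462.6.
Ed = (dq/dp)·(p/q) = (-374.338) × (9.52/13462.6) = -0.2647…

-0.26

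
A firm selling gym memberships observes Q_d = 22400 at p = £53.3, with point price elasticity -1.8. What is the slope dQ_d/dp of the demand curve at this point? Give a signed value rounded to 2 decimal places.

-756.47

Ed = (dQ_d/dp)·(p/Q_d) ⇒ dQ_d/dp = Ed·Q_d/p = (-1.8)·22400/53.3 = -756.4727…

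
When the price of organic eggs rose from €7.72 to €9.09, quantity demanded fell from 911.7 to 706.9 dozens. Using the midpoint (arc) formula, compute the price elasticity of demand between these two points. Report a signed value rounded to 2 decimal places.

-1.55

%ΔQ = (706.9 − 911.7) / [(911.7 + 706.9)/2] = -204.8/809.3 = -0.253058…
%ΔP = (9.09 − 7.72) / [(7.72 + 9.09)/2] = 1.37/8.405 = 0.162998…
Arc Ed = %ΔQ / %ΔP = (-204.8/809.3) / (1.37/8.405) = -1.5525…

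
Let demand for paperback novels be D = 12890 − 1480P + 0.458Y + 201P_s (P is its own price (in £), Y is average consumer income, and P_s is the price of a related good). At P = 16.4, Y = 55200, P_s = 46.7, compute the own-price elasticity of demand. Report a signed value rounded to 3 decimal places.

At the given values, D = 12890 − 1480(16.4) + 0.458(55200) + 201(46.7) = 23286.3.
∂D/∂P = −1480.
E = (-1480) × (16.4/23286.3) = -1.04232…

-1.042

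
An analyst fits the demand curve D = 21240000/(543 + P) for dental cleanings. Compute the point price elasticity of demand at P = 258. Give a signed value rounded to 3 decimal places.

dD/dP = −21240000/(543 + P)² = -33.1047. At P = 258, D = 26516.9.
Ed = (dD/dP)·(P/D) = (-33.1047) × (258/26516.9) = -0.32209…

-0.322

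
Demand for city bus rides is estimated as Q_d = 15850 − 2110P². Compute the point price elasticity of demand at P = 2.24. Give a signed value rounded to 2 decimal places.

-4.02

dQ_d/dP = −2·2110·P = -9452.8. At P = 2.24, Q_d = 5262.864.
Ed = (dQ_d/dP)·(P/Q_d) = (-9452.8) × (2.24/5262.864) = -4.0233…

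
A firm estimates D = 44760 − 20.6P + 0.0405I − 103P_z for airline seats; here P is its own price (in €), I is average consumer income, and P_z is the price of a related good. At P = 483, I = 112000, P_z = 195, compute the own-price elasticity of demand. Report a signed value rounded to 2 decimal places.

-0.52

At the given values, D = 44760 − 20.6(483) + 0.0405(112000) − 103(195) = 19261.2.
∂D/∂P = −20.6.
E = (-20.6) × (483/19261.2) = -0.5165…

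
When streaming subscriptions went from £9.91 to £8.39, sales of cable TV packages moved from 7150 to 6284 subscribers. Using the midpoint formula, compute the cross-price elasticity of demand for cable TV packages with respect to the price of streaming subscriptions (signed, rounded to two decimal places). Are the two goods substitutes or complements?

%ΔQ_{cable TV packages} = (6284 − 7150)/avg = -866/6717 = -0.128926…
%ΔP_{streaming subscriptions} = (8.39 − 9.91)/avg = -1.52/9.15 = -0.166120…
E_cross = (-866/6717) / (-1.52/9.15) = 0.7761…
E_cross > 0 ⇒ the goods are substitutes.

0.78; substitutes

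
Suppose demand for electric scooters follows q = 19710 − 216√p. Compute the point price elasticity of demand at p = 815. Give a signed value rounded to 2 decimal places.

-0.23

dq/dp = −216/(2√p) = -3.78307. At p = 815, q = 13543.6.
Ed = (dq/dp)·(p/q) = (-3.78307) × (815/13543.6) = -0.2276…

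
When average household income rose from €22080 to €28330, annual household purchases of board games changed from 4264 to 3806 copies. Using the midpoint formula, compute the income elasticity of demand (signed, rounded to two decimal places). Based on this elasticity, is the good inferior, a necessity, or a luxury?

-0.46; inferior

%ΔQ = (3806 − 4264)/[( 4264 + 3806)/2] = -458/4035 = -0.113506…
%ΔIncome = (28330 − 22080)/[( 22080 + 28330)/2] = 6250/25205 = 0.247966…
E_income = (-458/4035) / (6250/25205) = -0.4577…
E_income < 0 ⇒ inferior good.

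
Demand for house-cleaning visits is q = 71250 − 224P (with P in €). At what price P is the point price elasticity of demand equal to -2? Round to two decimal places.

212.05

Ed = −224P/(71250 − 224P). Set this equal to -2:
224P = 2·(71250 − 224P) ⇒ 224P(1 + 2) = 2·71250
P = 2·71250 / (224·3) = 212.0535…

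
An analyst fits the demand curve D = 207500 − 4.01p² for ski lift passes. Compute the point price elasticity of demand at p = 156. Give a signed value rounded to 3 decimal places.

dD/dp = −2·4.01·p = -1251.12. At p = 156, D = 109912.64.
Ed = (dD/dp)·(p/D) = (-1251.12) × (156/109912.64) = -1.77572…

-1.776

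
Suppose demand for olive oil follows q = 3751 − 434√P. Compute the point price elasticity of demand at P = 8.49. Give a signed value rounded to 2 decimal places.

dq/dP = −434/(2√P) = -74.4742. At P = 8.49, q = 2486.43.
Ed = (dq/dP)·(P/q) = (-74.4742) × (8.49/2486.43) = -0.2542…

-0.25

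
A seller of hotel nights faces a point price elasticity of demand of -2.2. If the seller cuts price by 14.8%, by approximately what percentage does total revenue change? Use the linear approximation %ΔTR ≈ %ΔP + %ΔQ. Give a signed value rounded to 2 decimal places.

+17.76%

%ΔQ ≈ Ed × %ΔP = (-2.2) × (-14.8%) = +32.5600%
%ΔTR ≈ %ΔP + %ΔQ = (-14.8%) + (+32.5600%) = +17.7600%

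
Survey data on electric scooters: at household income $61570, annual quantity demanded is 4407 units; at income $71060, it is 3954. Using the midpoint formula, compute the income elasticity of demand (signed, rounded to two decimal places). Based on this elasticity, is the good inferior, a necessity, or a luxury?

-0.76; inferior

%ΔQ = (3954 − 4407)/[( 4407 + 3954)/2] = -453/4180.5 = -0.108360…
%ΔIncome = (71060 − 61570)/[( 61570 + 71060)/2] = 9490/66315 = 0.143104…
E_income = (-453/4180.5) / (9490/66315) = -0.7572…
E_income < 0 ⇒ inferior good.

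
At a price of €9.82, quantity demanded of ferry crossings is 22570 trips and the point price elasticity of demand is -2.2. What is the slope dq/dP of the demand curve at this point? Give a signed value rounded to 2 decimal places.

-5056.42

Ed = (dq/dP)·(P/q) ⇒ dq/dP = Ed·q/P = (-2.2)·22570/9.82 = -5056.4154…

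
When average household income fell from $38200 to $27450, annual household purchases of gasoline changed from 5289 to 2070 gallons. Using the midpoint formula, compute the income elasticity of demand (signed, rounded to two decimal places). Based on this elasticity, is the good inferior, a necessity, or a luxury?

%ΔQ = (2070 − 5289)/[( 5289 + 2070)/2] = -3219/3679.5 = -0.874847…
%ΔIncome = (27450 − 38200)/[( 38200 + 27450)/2] = -10750/32825 = -0.327494…
E_income = (-3219/3679.5) / (-10750/32825) = 2.6713…
E_income > 1 ⇒ normal good, luxury.

2.67; luxury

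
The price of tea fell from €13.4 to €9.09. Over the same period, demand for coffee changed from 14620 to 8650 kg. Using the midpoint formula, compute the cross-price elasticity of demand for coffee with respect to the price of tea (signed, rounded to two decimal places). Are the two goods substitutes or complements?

%ΔQ_{coffee} = (8650 − 14620)/avg = -5970/11635 = -0.513107…
%ΔP_{tea} = (9.09 − 13.4)/avg = -4.31/11.245 = -0.383281…
E_cross = (-5970/11635) / (-4.31/11.245) = 1.3387…
E_cross > 0 ⇒ the goods are substitutes.

1.34; substitutes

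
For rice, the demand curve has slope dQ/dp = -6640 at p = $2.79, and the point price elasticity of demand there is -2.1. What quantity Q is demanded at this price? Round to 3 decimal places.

Ed = (dQ/dp)·(p/Q) ⇒ Q = (dQ/dp)·p/Ed = (-6640)·2.79/(-2.1) = 8821.71428…

8821.714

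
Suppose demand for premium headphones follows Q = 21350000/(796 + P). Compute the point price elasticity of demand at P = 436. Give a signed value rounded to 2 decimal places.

dQ/dP = −21350000/(796 + P)² = -14.0662. At P = 436, Q = 17329.5.
Ed = (dQ/dP)·(P/Q) = (-14.0662) × (436/17329.5) = -0.3538…

-0.35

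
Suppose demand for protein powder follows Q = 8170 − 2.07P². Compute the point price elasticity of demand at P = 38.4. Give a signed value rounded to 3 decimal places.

-1.193

dQ/dP = −2·2.07·P = -158.976. At P = 38.4, Q = 5117.6608.
Ed = (dQ/dP)·(P/Q) = (-158.976) × (38.4/5117.6608) = -1.19286…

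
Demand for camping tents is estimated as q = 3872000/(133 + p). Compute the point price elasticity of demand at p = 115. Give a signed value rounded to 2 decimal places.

-0.46

dq/dp = −3872000/(133 + p)² = -62.9553. At p = 115, q = 15612.9.
Ed = (dq/dp)·(p/q) = (-62.9553) × (115/15612.9) = -0.4637…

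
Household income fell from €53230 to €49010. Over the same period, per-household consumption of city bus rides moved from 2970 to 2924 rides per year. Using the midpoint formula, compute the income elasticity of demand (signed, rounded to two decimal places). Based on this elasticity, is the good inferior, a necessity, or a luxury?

%ΔQ = (2924 − 2970)/[( 2970 + 2924)/2] = -46/2947 = -0.015609…
%ΔIncome = (49010 − 53230)/[( 53230 + 49010)/2] = -4220/51120 = -0.082550…
E_income = (-46/2947) / (-4220/51120) = 0.1890…
0 < E_income < 1 ⇒ normal good, necessity.

0.19; necessity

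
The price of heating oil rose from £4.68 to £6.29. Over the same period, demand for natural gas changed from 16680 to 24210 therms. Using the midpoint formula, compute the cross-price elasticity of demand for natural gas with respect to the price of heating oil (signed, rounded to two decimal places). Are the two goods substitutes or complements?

1.25; substitutes

%ΔQ_{natural gas} = (24210 − 16680)/avg = 7530/20445 = 0.368305…
%ΔP_{heating oil} = (6.29 − 4.68)/avg = 1.61/5.485 = 0.293527…
E_cross = (7530/20445) / (1.61/5.485) = 1.2547…
E_cross > 0 ⇒ the goods are substitutes.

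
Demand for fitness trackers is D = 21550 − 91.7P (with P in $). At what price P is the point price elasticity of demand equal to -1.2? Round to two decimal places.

Ed = −91.7P/(21550 − 91.7P). Set this equal to -1.2:
91.7P = 1.2·(21550 − 91.7P) ⇒ 91.7P(1 + 1.2) = 1.2·21550
P = 1.2·21550 / (91.7·2.2) = 128.1847…

128.18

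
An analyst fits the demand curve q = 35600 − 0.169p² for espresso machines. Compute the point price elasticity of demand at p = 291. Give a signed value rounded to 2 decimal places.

dq/dp = −2·0.169·p = -98.358. At p = 291, q = 21288.911.
Ed = (dq/dp)·(p/q) = (-98.358) × (291/21288.911) = -1.3444…

-1.34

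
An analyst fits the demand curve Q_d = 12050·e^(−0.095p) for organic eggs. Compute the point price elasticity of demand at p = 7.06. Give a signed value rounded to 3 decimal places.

dQ_d/dp = −0.095·Q_d = -585.368. At p = 7.06, Q_d = 6161.77.
Ed = (dQ_d/dp)·(p/Q_d) = (-585.368) × (7.06/6161.77) = -0.6707

-0.671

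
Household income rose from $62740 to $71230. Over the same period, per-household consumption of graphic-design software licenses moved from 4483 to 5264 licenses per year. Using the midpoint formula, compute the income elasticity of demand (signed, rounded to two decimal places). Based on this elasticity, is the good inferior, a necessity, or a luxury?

1.26; luxury

%ΔQ = (5264 − 4483)/[( 4483 + 5264)/2] = 781/4873.5 = 0.160254…
%ΔIncome = (71230 − 62740)/[( 62740 + 71230)/2] = 8490/66985 = 0.126744…
E_income = (781/4873.5) / (8490/66985) = 1.2643…
E_income > 1 ⇒ normal good, luxury.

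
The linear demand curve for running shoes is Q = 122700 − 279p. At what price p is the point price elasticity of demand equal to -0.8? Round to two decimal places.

Ed = −279p/(122700 − 279p). Set this equal to -0.8:
279p = 0.8·(122700 − 279p) ⇒ 279p(1 + 0.8) = 0.8·122700
p = 0.8·122700 / (279·1.8) = 195.4599…

195.46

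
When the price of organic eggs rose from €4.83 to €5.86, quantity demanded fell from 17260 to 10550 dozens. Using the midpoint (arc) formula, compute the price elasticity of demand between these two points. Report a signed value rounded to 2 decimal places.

%ΔQ = (10550 − 17260) / [(17260 + 10550)/2] = -6710/13905 = -0.482560…
%ΔP = (5.86 − 4.83) / [(4.83 + 5.86)/2] = 1.03/5.345 = 0.192703…
Arc Ed = %ΔQ / %ΔP = (-6710/13905) / (1.03/5.345) = -2.5041…

-2.50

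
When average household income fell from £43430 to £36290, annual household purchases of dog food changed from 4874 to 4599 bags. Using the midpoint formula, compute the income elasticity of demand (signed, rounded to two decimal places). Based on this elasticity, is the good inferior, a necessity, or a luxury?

%ΔQ = (4599 − 4874)/[( 4874 + 4599)/2] = -275/4736.5 = -0.058059…
%ΔIncome = (36290 − 43430)/[( 43430 + 36290)/2] = -7140/39860 = -0.179126…
E_income = (-275/4736.5) / (-7140/39860) = 0.3241…
0 < E_income < 1 ⇒ normal good, necessity.

0.32; necessity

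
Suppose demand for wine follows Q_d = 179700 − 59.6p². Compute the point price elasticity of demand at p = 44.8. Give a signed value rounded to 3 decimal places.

-3.982

dQ_d/dp = −2·59.6·p = -5340.16. At p = 44.8, Q_d = 60080.416.
Ed = (dQ_d/dp)·(p/Q_d) = (-5340.16) × (44.8/60080.416) = -3.98198…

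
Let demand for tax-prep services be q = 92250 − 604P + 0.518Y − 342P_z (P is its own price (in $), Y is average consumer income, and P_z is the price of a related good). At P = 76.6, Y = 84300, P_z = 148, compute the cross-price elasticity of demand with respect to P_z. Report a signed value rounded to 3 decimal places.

-1.297

At the given values, q = 92250 − 604(76.6) + 0.518(84300) − 342(148) = 39035.
∂q/∂P_z = -342.
E = (-342) × (148/39035) = -1.29668…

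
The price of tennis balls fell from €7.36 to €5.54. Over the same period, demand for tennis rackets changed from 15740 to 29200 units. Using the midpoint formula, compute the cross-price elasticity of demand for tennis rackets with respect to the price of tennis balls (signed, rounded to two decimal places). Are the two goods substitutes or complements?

%ΔQ_{tennis rackets} = (29200 − 15740)/avg = 13460/22470 = 0.599020…
%ΔP_{tennis balls} = (5.54 − 7.36)/avg = -1.82/6.45 = -0.282170…
E_cross = (13460/22470) / (-1.82/6.45) = -2.1229…
E_cross < 0 ⇒ the goods are complements.

-2.12; complements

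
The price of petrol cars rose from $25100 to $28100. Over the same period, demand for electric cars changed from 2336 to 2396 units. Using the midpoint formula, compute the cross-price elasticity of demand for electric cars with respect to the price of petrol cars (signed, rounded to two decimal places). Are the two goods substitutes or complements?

%ΔQ_{electric cars} = (2396 − 2336)/avg = 60/2366 = 0.025359…
%ΔP_{petrol cars} = (28100 − 25100)/avg = 3000/26600 = 0.112781…
E_cross = (60/2366) / (3000/26600) = 0.2248…
E_cross > 0 ⇒ the goods are substitutes.

0.22; substitutes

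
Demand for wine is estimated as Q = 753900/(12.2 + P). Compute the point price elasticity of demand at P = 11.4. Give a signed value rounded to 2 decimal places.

-0.48

dQ/dP = −753900/(12.2 + P)² = -1353.6. At P = 11.4, Q = 31944.9.
Ed = (dQ/dP)·(P/Q) = (-1353.6) × (11.4/31944.9) = -0.4830…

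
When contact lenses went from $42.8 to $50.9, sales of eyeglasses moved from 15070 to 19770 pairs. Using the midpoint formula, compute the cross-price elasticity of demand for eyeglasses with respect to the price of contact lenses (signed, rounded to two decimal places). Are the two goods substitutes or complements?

%ΔQ_{eyeglasses} = (19770 − 15070)/avg = 4700/17420 = 0.269804…
%ΔP_{contact lenses} = (50.9 − 42.8)/avg = 8.1/46.85 = 0.172892…
E_cross = (4700/17420) / (8.1/46.85) = 1.5605…
E_cross > 0 ⇒ the goods are substitutes.

1.56; substitutes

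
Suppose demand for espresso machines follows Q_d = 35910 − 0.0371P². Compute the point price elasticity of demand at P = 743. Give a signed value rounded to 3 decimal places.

dQ_d/dP = −2·0.0371·P = -55.1306. At P = 743, Q_d = 15428.9821.
Ed = (dQ_d/dP)·(P/Q_d) = (-55.1306) × (743/15428.9821) = -2.65487…

-2.655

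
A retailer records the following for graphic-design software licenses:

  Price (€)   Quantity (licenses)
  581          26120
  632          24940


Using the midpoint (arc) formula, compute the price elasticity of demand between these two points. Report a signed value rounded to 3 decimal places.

-0.550

%ΔQ = (24940 − 26120) / [(26120 + 24940)/2] = -1180/25530 = -0.046220…
%ΔP = (632 − 581) / [(581 + 632)/2] = 51/606.5 = 0.084089…
Arc Ed = %ΔQ / %ΔP = (-1180/25530) / (51/606.5) = -0.54965…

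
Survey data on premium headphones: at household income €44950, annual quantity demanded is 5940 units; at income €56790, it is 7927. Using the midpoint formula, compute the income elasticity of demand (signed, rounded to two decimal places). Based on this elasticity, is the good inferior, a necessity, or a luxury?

%ΔQ = (7927 − 5940)/[( 5940 + 7927)/2] = 1987/6933.5 = 0.286579…
%ΔIncome = (56790 − 44950)/[( 44950 + 56790)/2] = 11840/50870 = 0.232750…
E_income = (1987/6933.5) / (11840/50870) = 1.2312…
E_income > 1 ⇒ normal good, luxury.

1.23; luxury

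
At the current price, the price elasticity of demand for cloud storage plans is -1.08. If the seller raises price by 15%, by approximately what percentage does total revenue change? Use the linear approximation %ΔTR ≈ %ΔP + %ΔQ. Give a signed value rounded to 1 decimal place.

-1.2%

%ΔQ ≈ Ed × %ΔP = (-1.08) × (+15%) = -16.2000%
%ΔTR ≈ %ΔP + %ΔQ = (+15%) + (-16.2000%) = -1.2000%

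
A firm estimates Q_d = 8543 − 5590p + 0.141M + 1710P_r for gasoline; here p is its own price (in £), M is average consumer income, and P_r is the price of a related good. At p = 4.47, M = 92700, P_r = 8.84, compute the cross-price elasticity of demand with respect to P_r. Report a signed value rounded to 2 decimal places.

At the given values, Q_d = 8543 − 5590(4.47) + 0.141(92700) + 1710(8.84) = 11742.8.
∂Q_d/∂P_r = 1710.
E = (1710) × (8.84/11742.8) = 1.2872…

1.29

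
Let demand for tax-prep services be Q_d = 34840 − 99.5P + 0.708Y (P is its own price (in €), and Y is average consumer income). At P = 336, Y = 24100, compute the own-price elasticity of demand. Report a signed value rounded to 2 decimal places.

-1.81

At the given values, Q_d = 34840 − 99.5(336) + 0.708(24100) = 18470.8.
∂Q_d/∂P = −99.5.
E = (-99.5) × (336/18470.8) = -1.8099…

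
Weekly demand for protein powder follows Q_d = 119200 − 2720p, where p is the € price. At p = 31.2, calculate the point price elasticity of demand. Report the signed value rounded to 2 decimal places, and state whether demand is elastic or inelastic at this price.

-2.47; elastic

dQ_d/dp = −2720. At p = 31.2, Q_d = 119200 − 2720(31.2) = 34336.
Ed = (dQ_d/dp)·(p/Q_d) = −2720 × (31.2/34336) = -2.4715…
|Ed| = 2.47 > 1, so demand is elastic.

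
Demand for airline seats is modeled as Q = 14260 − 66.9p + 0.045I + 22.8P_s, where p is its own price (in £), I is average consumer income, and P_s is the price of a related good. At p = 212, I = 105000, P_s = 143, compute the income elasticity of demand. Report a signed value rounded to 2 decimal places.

0.59

At the given values, Q = 14260 − 66.9(212) + 0.045(105000) + 22.8(143) = 8062.6.
∂Q/∂I = 0.045.
E = (0.045) × (105000/8062.6) = 0.5860…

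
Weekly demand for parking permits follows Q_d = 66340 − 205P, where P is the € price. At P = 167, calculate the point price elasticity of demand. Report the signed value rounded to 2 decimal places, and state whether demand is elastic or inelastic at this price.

-1.07; elastic

dQ_d/dP = −205. At P = 167, Q_d = 66340 − 205(167) = 32105.
Ed = (dQ_d/dP)·(P/Q_d) = −205 × (167/32105) = -1.0663…
|Ed| = 1.07 > 1, so demand is elastic.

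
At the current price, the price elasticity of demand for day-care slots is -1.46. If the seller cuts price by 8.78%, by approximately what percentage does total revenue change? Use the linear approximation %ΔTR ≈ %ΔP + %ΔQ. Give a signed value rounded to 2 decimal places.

+4.04%

%ΔQ ≈ Ed × %ΔP = (-1.46) × (-8.78%) = +12.8188%
%ΔTR ≈ %ΔP + %ΔQ = (-8.78%) + (+12.8188%) = +4.0388%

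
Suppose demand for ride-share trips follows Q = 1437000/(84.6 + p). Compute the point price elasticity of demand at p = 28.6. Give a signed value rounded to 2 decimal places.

dQ/dp = −1437000/(84.6 + p)² = -112.141. At p = 28.6, Q = 12694.3.
Ed = (dQ/dp)·(p/Q) = (-112.141) × (28.6/12694.3) = -0.2526…

-0.25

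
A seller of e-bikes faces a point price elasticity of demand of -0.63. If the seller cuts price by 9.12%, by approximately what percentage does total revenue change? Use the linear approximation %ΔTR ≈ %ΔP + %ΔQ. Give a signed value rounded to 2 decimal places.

-3.37%

%ΔQ ≈ Ed × %ΔP = (-0.63) × (-9.12%) = +5.7456%
%ΔTR ≈ %ΔP + %ΔQ = (-9.12%) + (+5.7456%) = -3.3744%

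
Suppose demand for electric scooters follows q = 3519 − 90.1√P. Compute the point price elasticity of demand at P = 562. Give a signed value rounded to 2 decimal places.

dq/dP = −90.1/(2√P) = -1.90032. At P = 562, q = 1383.04.
Ed = (dq/dP)·(P/q) = (-1.90032) × (562/1383.04) = -0.7721…

-0.77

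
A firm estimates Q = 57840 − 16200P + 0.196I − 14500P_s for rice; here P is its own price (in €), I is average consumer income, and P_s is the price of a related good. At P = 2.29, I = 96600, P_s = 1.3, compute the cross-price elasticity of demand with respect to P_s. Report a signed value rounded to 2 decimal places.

At the given values, Q = 57840 − 16200(2.29) + 0.196(96600) − 14500(1.3) = 20825.6.
∂Q/∂P_s = -14500.
E = (-14500) × (1.3/20825.6) = -0.9051…

-0.91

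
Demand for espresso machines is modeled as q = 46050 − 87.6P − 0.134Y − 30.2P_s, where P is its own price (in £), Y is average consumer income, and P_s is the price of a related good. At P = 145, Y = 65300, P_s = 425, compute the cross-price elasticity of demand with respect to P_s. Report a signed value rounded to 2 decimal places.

-1.09

At the given values, q = 46050 − 87.6(145) − 0.134(65300) − 30.2(425) = 11762.8.
∂q/∂P_s = -30.2.
E = (-30.2) × (425/11762.8) = -1.0911…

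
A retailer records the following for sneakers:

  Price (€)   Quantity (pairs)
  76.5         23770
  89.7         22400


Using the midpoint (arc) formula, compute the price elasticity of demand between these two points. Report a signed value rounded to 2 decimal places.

%ΔQ = (22400 − 23770) / [(23770 + 22400)/2] = -1370/23085 = -0.059345…
%ΔP = (89.7 − 76.5) / [(76.5 + 89.7)/2] = 13.2/83.1 = 0.158844…
Arc Ed = %ΔQ / %ΔP = (-1370/23085) / (13.2/83.1) = -0.3736…

-0.37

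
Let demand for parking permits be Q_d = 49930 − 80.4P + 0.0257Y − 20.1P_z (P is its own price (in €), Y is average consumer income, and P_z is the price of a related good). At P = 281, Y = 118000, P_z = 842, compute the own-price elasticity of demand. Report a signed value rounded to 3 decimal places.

-1.680

At the given values, Q_d = 49930 − 80.4(281) + 0.0257(118000) − 20.1(842) = 13446.
∂Q_d/∂P = −80.4.
E = (-80.4) × (281/13446) = -1.68023…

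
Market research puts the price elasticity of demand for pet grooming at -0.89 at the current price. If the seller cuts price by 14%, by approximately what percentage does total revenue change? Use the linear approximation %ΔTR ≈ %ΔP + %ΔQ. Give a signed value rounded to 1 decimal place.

-1.5%

%ΔQ ≈ Ed × %ΔP = (-0.89) × (-14%) = +12.4600%
%ΔTR ≈ %ΔP + %ΔQ = (-14%) + (+12.4600%) = -1.5400%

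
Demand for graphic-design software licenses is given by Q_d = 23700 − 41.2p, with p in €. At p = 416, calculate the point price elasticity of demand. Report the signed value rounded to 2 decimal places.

dQ_d/dp = −41.2. At p = 416, Q_d = 23700 − 41.2(416) = 6560.8.
Ed = (dQ_d/dp)·(p/Q_d) = −41.2 × (416/6560.8) = -2.6123…

-2.61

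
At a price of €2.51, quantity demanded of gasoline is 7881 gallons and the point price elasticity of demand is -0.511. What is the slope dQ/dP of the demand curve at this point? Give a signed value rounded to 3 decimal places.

Ed = (dQ/dP)·(P/Q) ⇒ dQ/dP = Ed·Q/P = (-0.511)·7881/2.51 = -1604.45856…

-1604.459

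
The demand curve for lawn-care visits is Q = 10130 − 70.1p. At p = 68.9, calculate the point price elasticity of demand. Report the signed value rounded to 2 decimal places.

dQ/dp = −70.1. At p = 68.9, Q = 10130 − 70.1(68.9) = 5300.11.
Ed = (dQ/dp)·(p/Q) = −70.1 × (68.9/5300.11) = -0.9112…

-0.91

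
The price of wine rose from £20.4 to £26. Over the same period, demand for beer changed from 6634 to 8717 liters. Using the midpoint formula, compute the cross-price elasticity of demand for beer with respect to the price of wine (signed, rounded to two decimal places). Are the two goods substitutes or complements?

%ΔQ_{beer} = (8717 − 6634)/avg = 2083/7675.5 = 0.271382…
%ΔP_{wine} = (26 − 20.4)/avg = 5.6/23.2 = 0.241379…
E_cross = (2083/7675.5) / (5.6/23.2) = 1.1243…
E_cross > 0 ⇒ the goods are substitutes.

1.12; substitutes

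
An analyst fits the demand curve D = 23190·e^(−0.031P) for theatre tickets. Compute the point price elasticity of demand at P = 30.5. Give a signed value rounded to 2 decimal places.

-0.95

dD/dP = −0.031·D = -279.278. At P = 30.5, D = 9008.97.
Ed = (dD/dP)·(P/D) = (-279.278) × (30.5/9008.97) = -0.9455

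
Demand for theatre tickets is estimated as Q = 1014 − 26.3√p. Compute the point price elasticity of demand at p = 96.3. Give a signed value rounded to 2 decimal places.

-0.17

dQ/dp = −26.3/(2√p) = -1.34002. At p = 96.3, Q = 755.911.
Ed = (dQ/dp)·(p/Q) = (-1.34002) × (96.3/755.911) = -0.1707…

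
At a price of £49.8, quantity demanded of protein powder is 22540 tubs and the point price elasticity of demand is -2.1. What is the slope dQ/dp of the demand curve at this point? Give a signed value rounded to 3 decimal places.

Ed = (dQ/dp)·(p/Q) ⇒ dQ/dp = Ed·Q/p = (-2.1)·22540/49.8 = -950.48192…

-950.482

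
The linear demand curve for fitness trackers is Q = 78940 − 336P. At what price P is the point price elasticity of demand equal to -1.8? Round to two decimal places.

151.03

Ed = −336P/(78940 − 336P). Set this equal to -1.8:
336P = 1.8·(78940 − 336P) ⇒ 336P(1 + 1.8) = 1.8·78940
P = 1.8·78940 / (336·2.8) = 151.0331…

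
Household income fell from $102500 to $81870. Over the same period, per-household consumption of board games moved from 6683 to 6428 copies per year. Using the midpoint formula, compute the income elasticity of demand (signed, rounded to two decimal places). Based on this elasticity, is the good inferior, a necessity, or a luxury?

0.17; necessity

%ΔQ = (6428 − 6683)/[( 6683 + 6428)/2] = -255/6555.5 = -0.038898…
%ΔIncome = (81870 − 102500)/[( 102500 + 81870)/2] = -20630/92185 = -0.223789…
E_income = (-255/6555.5) / (-20630/92185) = 0.1738…
0 < E_income < 1 ⇒ normal good, necessity.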